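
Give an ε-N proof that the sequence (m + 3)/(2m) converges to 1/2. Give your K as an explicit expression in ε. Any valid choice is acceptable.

Fix ε > 0. For m ≥ 1, |(m + 3)/(2m) − (1/2)| = |6|/(2(2m)) = 6/(2(2m)).
Since 2m ≥ 2m for m ≥ 1, this is ≤ 6/(2·2m) = (3/2)/m.
So |(m + 3)/(2m) − (1/2)| < ε whenever m > (3/2)/ε.
Take K = (3/2)/ε. If m > K then |(m + 3)/(2m) − (1/2)| ≤ (3/2)/m < ε.

K = (3/2)/ε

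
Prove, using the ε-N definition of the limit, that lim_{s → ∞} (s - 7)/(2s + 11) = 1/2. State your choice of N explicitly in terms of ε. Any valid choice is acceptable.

Fix ε > 0. We seek N > 0 such that s > N implies |(s - 7)/(2s + 11) − (1/2)| < ε.
(s - 7)/(2s + 11) − (1/2) = (2(s - 7) − (2s + 11)) / (2(2s + 11)) = -25/(2(2s + 11)).
For s > 0 we have 2s + 11 > 2s, so |(s - 7)/(2s + 11) − (1/2)| = 25/(2(2s + 11)) < 25/(2·2s) = (25/4)/s.
Thus |(s - 7)/(2s + 11) − (1/2)| < ε whenever s > (25/4)/ε.
Take N = (25/4)/ε. If s > N then |(s - 7)/(2s + 11) − (1/2)| < (25/4)/s < ε.

N = (25/4)/ε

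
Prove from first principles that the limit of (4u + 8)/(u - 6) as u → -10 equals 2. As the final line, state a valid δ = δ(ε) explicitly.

Let ε > 0 be given. We want δ > 0 with 0 < |u + 10| < δ ⇒ |(4u + 8)/(u - 6) − 2| < ε.
Combining over a common denominator, (4u + 8)/(u - 6) − 2 = [(4u + 8)·(-16) − (-32)·(u - 6)] / [(-16)·(u - 6)] = -32(u + 10) / ((-16)(u - 6)).
So |(4u + 8)/(u - 6) − 2| = 32|u + 10| / (16·|u − 6|).
Restrict δ ≤ 8. Then |u + 10| < 8 gives |u − 6| = |(u + 10) + (-16)| ≥ 16 − 8 = 8.
Hence |(4u + 8)/(u - 6) − 2| < 32|u + 10|/(16·8) = (1/4)|u + 10|, which is < ε once |u + 10| < 4ε.
Take δ = min(8, 4ε). Then 0 < |u + 10| < δ forces both bounds, so |(4u + 8)/(u - 6) − 2| < ε.

δ = min(8, 4ε)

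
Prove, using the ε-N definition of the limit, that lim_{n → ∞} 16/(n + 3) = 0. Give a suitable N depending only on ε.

Fix ε > 0. For n ≥ 1, |16/(n + 3) − 0| = 16/(n + 3) ≤ 16/n.
We need 16/n < ε, i.e. n > 16/ε.
Take N = 16/ε. If n > N then |16/(n + 3)| ≤ 16/n < ε.

N = 16/ε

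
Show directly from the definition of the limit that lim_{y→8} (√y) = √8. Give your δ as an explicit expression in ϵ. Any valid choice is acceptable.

Let ϵ > 0. We want δ > 0 such that 0 < |y − 8| < δ implies |√y − √8| < ϵ.
Rationalise: √y − √8 = (y − 8)/(√y + √8), so |√y − √8| = |y − 8|/(√y + √8).
Restrict δ ≤ 8 so that |y − 8| < 8 forces y > 0, and then √y + √8 > √8.
Hence |√y − √8| < |y − 8|/√8, which is < ϵ once |y − 8| < √8·ϵ.
Take δ = min(8, √8·ϵ). If 0 < |y − 8| < δ then y > 0 and |√y − √8| < |y − 8|/√8 < ϵ.

δ = min(8, √8·ϵ)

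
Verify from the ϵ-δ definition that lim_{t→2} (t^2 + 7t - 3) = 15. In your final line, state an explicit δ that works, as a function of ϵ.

δ = min(1, ϵ/12)

Let ϵ > 0 be given. We want δ > 0 such that 0 < |t − 2| < δ implies |(t^2 + 7t - 3) − 15| < ϵ.
(t^2 + 7t - 3) − 15 = t^2 + 7t - 18 = (t − 2)(t + 9).
So |(t^2 + 7t - 3) − 15| = |t − 2|·|t + 9|.
Assume first that |t − 2| < 1, so |t| < 3. Then |t + 9| ≤ 3 + 9 = 12.
Hence |(t^2 + 7t - 3) − 15| ≤ 12|t − 2| < ϵ provided |t − 2| < ϵ/12.
Choosing δ = min(1, ϵ/12) ensures both conditions, hence |(t^2 + 7t - 3) − 15| < ϵ.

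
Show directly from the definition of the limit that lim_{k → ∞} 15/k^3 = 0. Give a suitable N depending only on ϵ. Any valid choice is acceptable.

N = (15/ϵ)^{1/3}

Fix ϵ > 0. For k ≥ 1, |15/k^3 − 0| = 15/k^3.
15/k^3 < ϵ ⇔ k^3 > 15/ϵ ⇔ k > (15/ϵ)^{1/3}.
Take N = (15/ϵ)^{1/3}. Then k > N implies 15/k^3 < ϵ.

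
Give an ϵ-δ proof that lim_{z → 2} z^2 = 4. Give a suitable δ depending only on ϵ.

Suppose ϵ > 0. We seek δ > 0 with 0 < |z − 2| < δ ⇒ |z^2 − 4| < ϵ.
Factor: z^2 − 4 = (z − 2)(z + 2), so |z^2 − 4| = |z − 2|·|z + 2|.
Impose δ ≤ 1 so that |z| < 3; then |z + 2| ≤ 5.
Hence |z^2 − 4| ≤ 5|z − 2|, which is < ϵ once |z − 2| < ϵ/5.
Take δ = min(1, ϵ/5). If 0 < |z − 2| < δ then both bounds hold and |z^2 − 4| ≤ 5|z − 2| < 5·(ϵ/5) = ϵ.

δ = min(1, ϵ/5)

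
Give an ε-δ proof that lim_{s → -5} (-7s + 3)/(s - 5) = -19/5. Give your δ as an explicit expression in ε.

δ = min(5, (25/16)ε)

Suppose ε > 0. We want δ > 0 with 0 < |s + 5| < δ ⇒ |(-7s + 3)/(s - 5) + 19/5| < ε.
Combining over a common denominator, (-7s + 3)/(s - 5) + 19/5 = [(-7s + 3)·(-10) − 38·(s - 5)] / [(-10)·(s - 5)] = 32(s + 5) / ((-10)(s - 5)).
So |(-7s + 3)/(s - 5) + 19/5| = 32|s + 5| / (10·|s − 5|).
Require δ ≤ 5, so |s − 5| ≥ |-10| − |s + 5| > 10 − 5 = 5.
Hence |(-7s + 3)/(s - 5) + 19/5| < 32|s + 5|/(10·5) = (16/25)|s + 5|, which is < ε once |s + 5| < (25/16)ε.
Take δ = min(5, (25/16)ε). Then 0 < |s + 5| < δ forces both bounds, so |(-7s + 3)/(s - 5) + 19/5| < ε.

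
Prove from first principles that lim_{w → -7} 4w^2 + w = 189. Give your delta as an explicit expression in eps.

Let eps > 0. We want delta > 0 such that 0 < |w + 7| < delta implies |(4w^2 + w) − 189| < eps.
(4w^2 + w) − 189 = 4w^2 + w - 189 = (w + 7)(4w - 27).
So |(4w^2 + w) − 189| = |w + 7|·|4w - 27|.
Assume first that |w + 7| < 1, so |w| < 8. Then |4w - 27| ≤ 4·8 + 27 = 59.
Hence |(4w^2 + w) − 189| ≤ 59|w + 7| < eps provided |w + 7| < eps/59.
Take delta = min(1, eps/59). Then 0 < |w + 7| < delta gives both |w + 7| < 1 and |w + 7| < eps/59, so |(4w^2 + w) − 189| < eps.

delta = min(1, eps/59)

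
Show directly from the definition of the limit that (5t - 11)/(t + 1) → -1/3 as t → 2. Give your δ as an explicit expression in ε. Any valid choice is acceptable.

Let ε > 0. We want δ > 0 with 0 < |t − 2| < δ ⇒ |(5t - 11)/(t + 1) + 1/3| < ε.
Combining over a common denominator, (5t - 11)/(t + 1) + 1/3 = [(5t - 11)·3 − (-1)·(t + 1)] / [3·(t + 1)] = 16(t − 2) / (3(t + 1)).
So |(5t - 11)/(t + 1) + 1/3| = 16|t − 2| / (3·|t + 1|).
Require δ ≤ 3/2, so |t + 1| ≥ |3| − |t − 2| > 3 − 3/2 = 3/2.
Hence |(5t - 11)/(t + 1) + 1/3| < 16|t − 2|/(3·(3/2)) = (32/9)|t − 2|, which is < ε once |t − 2| < (9/32)ε.
Take δ = min(3/2, (9/32)ε). Then 0 < |t − 2| < δ forces both bounds, so |(5t - 11)/(t + 1) + 1/3| < ε.

δ = min(3/2, (9/32)ε)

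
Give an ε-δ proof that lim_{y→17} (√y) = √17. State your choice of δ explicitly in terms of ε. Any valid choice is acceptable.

Let ε > 0 be given. We want δ > 0 such that 0 < |y − 17| < δ implies |√y − √17| < ε.
Rationalise: √y − √17 = (y − 17)/(√y + √17), so |√y − √17| = |y − 17|/(√y + √17).
Restrict δ ≤ 17 so that |y − 17| < 17 forces y > 0, and then √y + √17 > √17.
Hence |√y − √17| < |y − 17|/√17, which is < ε once |y − 17| < √17·ε.
Take δ = min(17, √17·ε). If 0 < |y − 17| < δ then y > 0 and |√y − √17| < |y − 17|/√17 < ε.

δ = min(17, √17·ε)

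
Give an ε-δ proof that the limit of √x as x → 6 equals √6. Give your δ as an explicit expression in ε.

δ = min(6, √6·ε)

Let ε > 0. We want δ > 0 such that 0 < |x − 6| < δ implies |√x − √6| < ε.
Multiplying by the conjugate, |√x − √6| = |x − 6|/(√x + √6).
Restrict δ ≤ 6 so that |x − 6| < 6 forces x > 0, and then √x + √6 > √6.
Hence |√x − √6| < |x − 6|/√6, which is < ε once |x − 6| < √6·ε.
Take δ = min(6, √6·ε). If 0 < |x − 6| < δ then x > 0 and |√x − √6| < |x − 6|/√6 < ε.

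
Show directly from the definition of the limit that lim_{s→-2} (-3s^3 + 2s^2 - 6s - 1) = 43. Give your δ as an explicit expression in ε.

Suppose ε > 0. We want δ > 0 such that 0 < |s + 2| < δ implies |(-3s^3 + 2s^2 - 6s - 1) − 43| < ε.
(-3s^3 + 2s^2 - 6s - 1) − 43 = -3s^3 + 2s^2 - 6s - 44 = (s + 2)(-3s^2 + 8s - 22).
So |(-3s^3 + 2s^2 - 6s - 1) − 43| = |s + 2|·|-3s^2 + 8s - 22|.
Assume first that |s + 2| < 1, so |s| < 3. Then |-3s^2 + 8s - 22| ≤ 3·3^2 + 8·3 + 22 = 73.
Hence |(-3s^3 + 2s^2 - 6s - 1) − 43| ≤ 73|s + 2| < ε provided |s + 2| < ε/73.
Take δ = min(1, ε/73). Then 0 < |s + 2| < δ gives both |s + 2| < 1 and |s + 2| < ε/73, so |(-3s^3 + 2s^2 - 6s - 1) − 43| < ε.

δ = min(1, ε/73)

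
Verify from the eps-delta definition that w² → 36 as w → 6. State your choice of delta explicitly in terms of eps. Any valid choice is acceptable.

delta = min(2, eps/14)

Fix eps > 0. We seek delta > 0 with 0 < |w − 6| < delta ⇒ |w² − 36| < eps.
Factor: w² − 36 = (w − 6)(w + 6), so |w² − 36| = |w − 6|·|w + 6|.
Restrict delta ≤ 2. Then |w − 6| < 2 gives |w| < 8, so by the triangle inequality |w + 6| ≤ 8 + 6 = 14.
Hence |w² − 36| ≤ 14|w − 6|, which is < eps once |w − 6| < eps/14.
Take delta = min(2, eps/14). If 0 < |w − 6| < delta then both bounds hold and |w² − 36| ≤ 14|w − 6| < 14·(eps/14) = eps.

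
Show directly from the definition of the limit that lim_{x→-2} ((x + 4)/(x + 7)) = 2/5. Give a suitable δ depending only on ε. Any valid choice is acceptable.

δ = min(5/2, (25/6)ε)

Fix ε > 0. We want δ > 0 with 0 < |x + 2| < δ ⇒ |(x + 4)/(x + 7) − (2/5)| < ε.
Combining over a common denominator, (x + 4)/(x + 7) − (2/5) = [(x + 4)·5 − 2·(x + 7)] / [5·(x + 7)] = 3(x + 2) / (5(x + 7)).
So |(x + 4)/(x + 7) − (2/5)| = 3|x + 2| / (5·|x + 7|).
Restrict δ ≤ 5/2. Then |x + 2| < 5/2 gives |x + 7| = |(x + 2) + 5| ≥ 5 − 5/2 = 5/2.
Hence |(x + 4)/(x + 7) − (2/5)| < 3|x + 2|/(5·(5/2)) = (6/25)|x + 2|, which is < ε once |x + 2| < (25/6)ε.
Take δ = min(5/2, (25/6)ε). Then 0 < |x + 2| < δ forces both bounds, so |(x + 4)/(x + 7) − (2/5)| < ε.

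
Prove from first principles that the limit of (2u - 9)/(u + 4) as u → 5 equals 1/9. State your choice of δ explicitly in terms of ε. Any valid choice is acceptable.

δ = min(9/2, (81/34)ε)

Let ε > 0. We want δ > 0 with 0 < |u − 5| < δ ⇒ |(2u - 9)/(u + 4) − (1/9)| < ε.
Combining over a common denominator, (2u - 9)/(u + 4) − (1/9) = [(2u - 9)·9 − 1·(u + 4)] / [9·(u + 4)] = 17(u − 5) / (9(u + 4)).
So |(2u - 9)/(u + 4) − (1/9)| = 17|u − 5| / (9·|u + 4|).
Require δ ≤ 9/2, so |u + 4| ≥ |9| − |u − 5| > 9 − 9/2 = 9/2.
Hence |(2u - 9)/(u + 4) − (1/9)| < 17|u − 5|/(9·(9/2)) = (34/81)|u − 5|, which is < ε once |u − 5| < (81/34)ε.
Take δ = min(9/2, (81/34)ε). Then 0 < |u − 5| < δ forces both bounds, so |(2u - 9)/(u + 4) − (1/9)| < ε.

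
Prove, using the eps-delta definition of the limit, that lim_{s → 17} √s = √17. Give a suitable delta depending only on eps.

delta = min(17, √17·eps)

Fix eps > 0. We want delta > 0 such that 0 < |s − 17| < delta implies |√s − √17| < eps.
Rationalise: √s − √17 = (s − 17)/(√s + √17), so |√s − √17| = |s − 17|/(√s + √17).
Restrict delta ≤ 17 so that |s − 17| < 17 forces s > 0, and then √s + √17 > √17.
Hence |√s − √17| < |s − 17|/√17, which is < eps once |s − 17| < √17·eps.
Take delta = min(17, √17·eps). If 0 < |s − 17| < delta then s > 0 and |√s − √17| < |s − 17|/√17 < eps.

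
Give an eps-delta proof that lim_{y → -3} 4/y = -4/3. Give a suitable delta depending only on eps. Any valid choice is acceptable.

Let eps > 0 be given. We seek delta > 0 such that 0 < |y + 3| < delta implies |4/y + 4/3| < eps.
|4/y + 4/3| = 4·|-3 − y|/(3·|y|) = 4|y + 3|/(3|y|).
Require delta ≤ 3/2 so that |y| > 3 − 3/2 = 3/2, hence 3|y| > 9/2.
Then |4/y + 4/3| < 4|y + 3|/(9/2), which is < eps when |y + 3| < (9/8)eps.
Take delta = min(3/2, (9/8)eps). Then 0 < |y + 3| < delta gives both |y + 3| < 3/2 and |y + 3| < (9/8)eps, so |4/y + 4/3| < eps.

delta = min(3/2, (9/8)eps)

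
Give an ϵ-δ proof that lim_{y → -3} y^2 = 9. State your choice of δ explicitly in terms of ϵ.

Fix ϵ > 0. We seek δ > 0 with 0 < |y + 3| < δ ⇒ |y^2 − 9| < ϵ.
Factor: y^2 − 9 = (y + 3)(y - 3), so |y^2 − 9| = |y + 3|·|y - 3|.
Impose δ ≤ 1 so that |y| < 4; then |y - 3| ≤ 7.
Hence |y^2 − 9| ≤ 7|y + 3|, which is < ϵ once |y + 3| < ϵ/7.
Take δ = min(1, ϵ/7). If 0 < |y + 3| < δ then both bounds hold and |y^2 − 9| ≤ 7|y + 3| < 7·(ϵ/7) = ϵ.

δ = min(1, ϵ/7)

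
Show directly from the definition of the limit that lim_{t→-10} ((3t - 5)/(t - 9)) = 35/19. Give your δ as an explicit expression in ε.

Let ε > 0 be given. We want δ > 0 with 0 < |t + 10| < δ ⇒ |(3t - 5)/(t - 9) − (35/19)| < ε.
Combining over a common denominator, (3t - 5)/(t - 9) − (35/19) = [(3t - 5)·(-19) − (-35)·(t - 9)] / [(-19)·(t - 9)] = -22(t + 10) / ((-19)(t - 9)).
So |(3t - 5)/(t - 9) − (35/19)| = 22|t + 10| / (19·|t − 9|).
Require δ ≤ 19/2, so |t − 9| ≥ |-19| − |t + 10| > 19 − 19/2 = 19/2.
Hence |(3t - 5)/(t - 9) − (35/19)| < 22|t + 10|/(19·(19/2)) = (44/361)|t + 10|, which is < ε once |t + 10| < (361/44)ε.
Take δ = min(19/2, (361/44)ε). Then 0 < |t + 10| < δ forces both bounds, so |(3t - 5)/(t - 9) − (35/19)| < ε.

δ = min(19/2, (361/44)ε)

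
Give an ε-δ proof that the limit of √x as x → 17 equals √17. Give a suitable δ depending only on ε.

Let ε > 0. We want δ > 0 such that 0 < |x − 17| < δ implies |√x − √17| < ε.
Multiplying by the conjugate, |√x − √17| = |x − 17|/(√x + √17).
Restrict δ ≤ 17 so that |x − 17| < 17 forces x > 0, and then √x + √17 > √17.
Hence |√x − √17| < |x − 17|/√17, which is < ε once |x − 17| < √17·ε.
Take δ = min(17, √17·ε). If 0 < |x − 17| < δ then x > 0 and |√x − √17| < |x − 17|/√17 < ε.

δ = min(17, √17·ε)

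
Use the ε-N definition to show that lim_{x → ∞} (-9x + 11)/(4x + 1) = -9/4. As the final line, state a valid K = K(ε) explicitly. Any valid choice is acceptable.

K = (53/16)/ε

Let ε > 0. We seek K > 0 such that x > K implies |(-9x + 11)/(4x + 1) + 9/4| < ε.
(-9x + 11)/(4x + 1) + 9/4 = (4(-9x + 11) − (-9)(4x + 1)) / (4(4x + 1)) = 53/(4(4x + 1)).
For x > 0 we have 4x + 1 > 4x, so |(-9x + 11)/(4x + 1) + 9/4| = 53/(4(4x + 1)) < 53/(4·4x) = (53/16)/x.
Thus |(-9x + 11)/(4x + 1) + 9/4| < ε whenever x > (53/16)/ε.
Take K = (53/16)/ε. If x > K then |(-9x + 11)/(4x + 1) + 9/4| < (53/16)/x < ε.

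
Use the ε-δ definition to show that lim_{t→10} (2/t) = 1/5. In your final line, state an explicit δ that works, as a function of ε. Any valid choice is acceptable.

δ = min(5, 25ε)

Let ε > 0 be given. We seek δ > 0 such that 0 < |t − 10| < δ implies |2/t − (1/5)| < ε.
|2/t − (1/5)| = 2·|10 − t|/(10·|t|) = 2|t − 10|/(10|t|).
Restrict δ ≤ 5. Then |t − 10| < 5 gives |t| > 5, so 10|t| > 50.
Then |2/t − (1/5)| < 2|t − 10|/50, which is < ε when |t − 10| < 25ε.
Take δ = min(5, 25ε). Then 0 < |t − 10| < δ gives both |t − 10| < 5 and |t − 10| < 25ε, so |2/t − (1/5)| < ε.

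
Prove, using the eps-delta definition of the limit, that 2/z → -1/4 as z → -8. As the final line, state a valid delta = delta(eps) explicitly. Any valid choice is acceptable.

delta = min(4, 16eps)

Let eps > 0. We seek delta > 0 such that 0 < |z + 8| < delta implies |2/z + 1/4| < eps.
|2/z + 1/4| = 2·|-8 − z|/(8·|z|) = 2|z + 8|/(8|z|).
Restrict delta ≤ 4. Then |z + 8| < 4 gives |z| > 4, so 8|z| > 32.
Then |2/z + 1/4| < 2|z + 8|/32, which is < eps when |z + 8| < 16eps.
Take delta = min(4, 16eps). Then 0 < |z + 8| < delta gives both |z + 8| < 4 and |z + 8| < 16eps, so |2/z + 1/4| < eps.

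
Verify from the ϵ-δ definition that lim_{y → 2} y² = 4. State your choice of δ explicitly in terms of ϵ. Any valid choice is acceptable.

δ = min(1, ϵ/5)

Fix ϵ > 0. We seek δ > 0 with 0 < |y − 2| < δ ⇒ |y² − 4| < ϵ.
Factor: y² − 4 = (y − 2)(y + 2), so |y² − 4| = |y − 2|·|y + 2|.
Impose δ ≤ 1 so that |y| < 3; then |y + 2| ≤ 5.
Hence |y² − 4| ≤ 5|y − 2|, which is < ϵ once |y − 2| < ϵ/5.
Take δ = min(1, ϵ/5). If 0 < |y − 2| < δ then both bounds hold and |y² − 4| ≤ 5|y − 2| < 5·(ϵ/5) = ϵ.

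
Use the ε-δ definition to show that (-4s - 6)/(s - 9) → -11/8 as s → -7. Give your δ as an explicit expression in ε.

Fix ε > 0. We want δ > 0 with 0 < |s + 7| < δ ⇒ |(-4s - 6)/(s - 9) + 11/8| < ε.
Combining over a common denominator, (-4s - 6)/(s - 9) + 11/8 = [(-4s - 6)·(-16) − 22·(s - 9)] / [(-16)·(s - 9)] = 42(s + 7) / ((-16)(s - 9)).
So |(-4s - 6)/(s - 9) + 11/8| = 42|s + 7| / (16·|s − 9|).
Require δ ≤ 8, so |s − 9| ≥ |-16| − |s + 7| > 16 − 8 = 8.
Hence |(-4s - 6)/(s - 9) + 11/8| < 42|s + 7|/(16·8) = (21/64)|s + 7|, which is < ε once |s + 7| < (64/21)ε.
Take δ = min(8, (64/21)ε). Then 0 < |s + 7| < δ forces both bounds, so |(-4s - 6)/(s - 9) + 11/8| < ε.

δ = min(8, (64/21)ε)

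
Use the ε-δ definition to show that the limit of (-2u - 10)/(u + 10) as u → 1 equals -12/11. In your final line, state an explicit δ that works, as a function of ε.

Fix ε > 0. We want δ > 0 with 0 < |u − 1| < δ ⇒ |(-2u - 10)/(u + 10) + 12/11| < ε.
Combining over a common denominator, (-2u - 10)/(u + 10) + 12/11 = [(-2u - 10)·11 − (-12)·(u + 10)] / [11·(u + 10)] = -10(u − 1) / (11(u + 10)).
So |(-2u - 10)/(u + 10) + 12/11| = 10|u − 1| / (11·|u + 10|).
Require δ ≤ 11/2, so |u + 10| ≥ |11| − |u − 1| > 11 − 11/2 = 11/2.
Hence |(-2u - 10)/(u + 10) + 12/11| < 10|u − 1|/(11·(11/2)) = (20/121)|u − 1|, which is < ε once |u − 1| < (121/20)ε.
Take δ = min(11/2, (121/20)ε). Then 0 < |u − 1| < δ forces both bounds, so |(-2u - 10)/(u + 10) + 12/11| < ε.

δ = min(11/2, (121/20)ε)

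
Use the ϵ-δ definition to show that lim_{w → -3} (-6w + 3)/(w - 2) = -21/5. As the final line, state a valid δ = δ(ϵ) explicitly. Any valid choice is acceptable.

Suppose ϵ > 0. We want δ > 0 with 0 < |w + 3| < δ ⇒ |(-6w + 3)/(w - 2) + 21/5| < ϵ.
Combining over a common denominator, (-6w + 3)/(w - 2) + 21/5 = [(-6w + 3)·(-5) − 21·(w - 2)] / [(-5)·(w - 2)] = 9(w + 3) / ((-5)(w - 2)).
So |(-6w + 3)/(w - 2) + 21/5| = 9|w + 3| / (5·|w − 2|).
Restrict δ ≤ 5/2. Then |w + 3| < 5/2 gives |w − 2| = |(w + 3) + (-5)| ≥ 5 − 5/2 = 5/2.
Hence |(-6w + 3)/(w - 2) + 21/5| < 9|w + 3|/(5·(5/2)) = (18/25)|w + 3|, which is < ϵ once |w + 3| < (25/18)ϵ.
Take δ = min(5/2, (25/18)ϵ). Then 0 < |w + 3| < δ forces both bounds, so |(-6w + 3)/(w - 2) + 21/5| < ϵ.

δ = min(5/2, (25/18)ϵ)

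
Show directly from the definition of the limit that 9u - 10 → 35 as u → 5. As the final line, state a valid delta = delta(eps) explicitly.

delta = eps/9

Fix eps > 0. We need delta > 0 so that 0 < |u − 5| < delta implies |(9u - 10) − 35| < eps.
Since (9u - 10) − 35 = 9(u − 5), we have |(9u - 10) − 35| = 9|u − 5|.
Thus it suffices that |u − 5| < eps/9.
Choosing delta = eps/9 gives |(9u - 10) − 35| = 9|u − 5| < eps whenever |u − 5| < delta.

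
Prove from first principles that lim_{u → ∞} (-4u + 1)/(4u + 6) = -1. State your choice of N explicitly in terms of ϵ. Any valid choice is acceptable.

Let ϵ > 0. We seek N > 0 such that u > N implies |(-4u + 1)/(4u + 6) + 1| < ϵ.
(-4u + 1)/(4u + 6) + 1 = (4(-4u + 1) − (-4)(4u + 6)) / (4(4u + 6)) = 28/(4(4u + 6)).
For u > 0 we have 4u + 6 > 4u, so |(-4u + 1)/(4u + 6) + 1| = 28/(4(4u + 6)) < 28/(4·4u) = (7/4)/u.
Thus |(-4u + 1)/(4u + 6) + 1| < ϵ whenever u > (7/4)/ϵ.
Take N = (7/4)/ϵ. If u > N then |(-4u + 1)/(4u + 6) + 1| < (7/4)/u < ϵ.

N = (7/4)/ϵ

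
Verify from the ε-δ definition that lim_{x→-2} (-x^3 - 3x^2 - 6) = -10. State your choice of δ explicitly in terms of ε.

δ = min(2, ε/22)

Let ε > 0 be given. We want δ > 0 such that 0 < |x + 2| < δ implies |(-x^3 - 3x^2 - 6) + 10| < ε.
(-x^3 - 3x^2 - 6) + 10 = -x^3 - 3x^2 + 4 = (x + 2)(-x^2 - x + 2).
So |(-x^3 - 3x^2 - 6) + 10| = |x + 2|·|-x^2 - x + 2|.
Assume first that |x + 2| < 2, so |x| < 4. Then |-x^2 - x + 2| ≤ 4^2 + 4 + 2 = 22.
Hence |(-x^3 - 3x^2 - 6) + 10| ≤ 22|x + 2| < ε provided |x + 2| < ε/22.
Take δ = min(2, ε/22). Then 0 < |x + 2| < δ gives both |x + 2| < 2 and |x + 2| < ε/22, so |(-x^3 - 3x^2 - 6) + 10| < ε.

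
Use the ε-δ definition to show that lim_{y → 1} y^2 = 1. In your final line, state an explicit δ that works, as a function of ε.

δ = min(1, ε/3)

Let ε > 0 be given. We seek δ > 0 with 0 < |y − 1| < δ ⇒ |y^2 − 1| < ε.
Factor: y^2 − 1 = (y − 1)(y + 1), so |y^2 − 1| = |y − 1|·|y + 1|.
Impose δ ≤ 1 so that |y| < 2; then |y + 1| ≤ 3.
Hence |y^2 − 1| ≤ 3|y − 1|, which is < ε once |y − 1| < ε/3.
Take δ = min(1, ε/3). If 0 < |y − 1| < δ then both bounds hold and |y^2 − 1| ≤ 3|y − 1| < 3·(ε/3) = ε.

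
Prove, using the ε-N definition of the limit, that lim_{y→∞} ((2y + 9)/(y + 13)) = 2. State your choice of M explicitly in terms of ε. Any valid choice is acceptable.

Let ε > 0. We seek M > 0 such that y > M implies |(2y + 9)/(y + 13) − 2| < ε.
(2y + 9)/(y + 13) − 2 = ((2y + 9) − 2(y + 13)) / ((y + 13)) = -17/((y + 13)).
For y > 0 we have y + 13 > y, so |(2y + 9)/(y + 13) − 2| = 17/((y + 13)) < 17/(y) = 17/y.
Thus |(2y + 9)/(y + 13) − 2| < ε whenever y > 17/ε.
Take M = 17/ε. If y > M then |(2y + 9)/(y + 13) − 2| < 17/y < ε.

M = 17/ε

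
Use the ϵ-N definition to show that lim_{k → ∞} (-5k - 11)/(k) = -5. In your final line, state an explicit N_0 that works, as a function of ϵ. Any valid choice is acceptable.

Let ϵ > 0 be given. For k ≥ 1, |(-5k - 11)/(k) + 5| = |-11|/((k)) = 11/((k)).
Since k ≥ k for k ≥ 1, this is ≤ 11/(k) = 11/k.
So |(-5k - 11)/(k) + 5| < ϵ whenever k > 11/ϵ.
Take N_0 = 11/ϵ. If k > N_0 then |(-5k - 11)/(k) + 5| ≤ 11/k < ϵ.

N_0 = 11/ϵ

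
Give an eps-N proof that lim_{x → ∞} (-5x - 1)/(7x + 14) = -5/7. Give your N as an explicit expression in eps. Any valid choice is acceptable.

N = (9/7)/eps

Suppose eps > 0. We seek N > 0 such that x > N implies |(-5x - 1)/(7x + 14) + 5/7| < eps.
(-5x - 1)/(7x + 14) + 5/7 = (7(-5x - 1) − (-5)(7x + 14)) / (7(7x + 14)) = 63/(7(7x + 14)).
For x > 0 we have 7x + 14 > 7x, so |(-5x - 1)/(7x + 14) + 5/7| = 63/(7(7x + 14)) < 63/(7·7x) = (9/7)/x.
Thus |(-5x - 1)/(7x + 14) + 5/7| < eps whenever x > (9/7)/eps.
Take N = (9/7)/eps. If x > N then |(-5x - 1)/(7x + 14) + 5/7| < (9/7)/x < eps.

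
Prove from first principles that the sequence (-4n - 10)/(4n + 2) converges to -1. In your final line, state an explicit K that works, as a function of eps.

Suppose eps > 0. For n ≥ 1, |(-4n - 10)/(4n + 2) + 1| = |-32|/(4(4n + 2)) = 32/(4(4n + 2)).
Since 4n + 2 ≥ 4n for n ≥ 1, this is ≤ 32/(4·4n) = 2/n.
So |(-4n - 10)/(4n + 2) + 1| < eps whenever n > 2/eps.
Take K = 2/eps. If n > K then |(-4n - 10)/(4n + 2) + 1| ≤ 2/n < eps.

K = 2/eps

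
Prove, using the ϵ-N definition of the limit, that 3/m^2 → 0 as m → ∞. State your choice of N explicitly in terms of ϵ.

N = (3/ϵ)^{1/2}

Let ϵ > 0. For m ≥ 1, |3/m^2 − 0| = 3/m^2.
3/m^2 < ϵ ⇔ m^2 > 3/ϵ ⇔ m > (3/ϵ)^{1/2}.
Take N = (3/ϵ)^{1/2}. Then m > N implies 3/m^2 < ϵ.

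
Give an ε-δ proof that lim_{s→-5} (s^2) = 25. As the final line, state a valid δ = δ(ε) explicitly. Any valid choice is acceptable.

Let ε > 0 be given. We seek δ > 0 with 0 < |s + 5| < δ ⇒ |s^2 − 25| < ε.
Factor: s^2 − 25 = (s + 5)(s - 5), so |s^2 − 25| = |s + 5|·|s - 5|.
Impose δ ≤ 1 so that |s| < 6; then |s - 5| ≤ 11.
Hence |s^2 − 25| ≤ 11|s + 5|, which is < ε once |s + 5| < ε/11.
Take δ = min(1, ε/11). If 0 < |s + 5| < δ then both bounds hold and |s^2 − 25| ≤ 11|s + 5| < 11·(ε/11) = ε.

δ = min(1, ε/11)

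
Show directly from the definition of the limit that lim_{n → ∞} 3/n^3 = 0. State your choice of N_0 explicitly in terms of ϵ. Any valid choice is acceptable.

N_0 = (3/ϵ)^{1/3}

Suppose ϵ > 0. For n ≥ 1, |3/n^3 − 0| = 3/n^3.
3/n^3 < ϵ ⇔ n^3 > 3/ϵ ⇔ n > (3/ϵ)^{1/3}.
Take N_0 = (3/ϵ)^{1/3}. Then n > N_0 implies 3/n^3 < ϵ.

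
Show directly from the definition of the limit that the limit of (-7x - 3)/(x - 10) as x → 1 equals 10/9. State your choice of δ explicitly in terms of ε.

Fix ε > 0. We want δ > 0 with 0 < |x − 1| < δ ⇒ |(-7x - 3)/(x - 10) − (10/9)| < ε.
Combining over a common denominator, (-7x - 3)/(x - 10) − (10/9) = [(-7x - 3)·(-9) − (-10)·(x - 10)] / [(-9)·(x - 10)] = 73(x − 1) / ((-9)(x - 10)).
So |(-7x - 3)/(x - 10) − (10/9)| = 73|x − 1| / (9·|x − 10|).
Require δ ≤ 9/2, so |x − 10| ≥ |-9| − |x − 1| > 9 − 9/2 = 9/2.
Hence |(-7x - 3)/(x - 10) − (10/9)| < 73|x − 1|/(9·(9/2)) = (146/81)|x − 1|, which is < ε once |x − 1| < (81/146)ε.
Take δ = min(9/2, (81/146)ε). Then 0 < |x − 1| < δ forces both bounds, so |(-7x - 3)/(x - 10) − (10/9)| < ε.

δ = min(9/2, (81/146)ε)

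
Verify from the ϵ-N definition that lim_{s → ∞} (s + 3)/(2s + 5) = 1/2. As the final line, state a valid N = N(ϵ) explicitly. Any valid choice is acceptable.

Let ϵ > 0 be given. We seek N > 0 such that s > N implies |(s + 3)/(2s + 5) − (1/2)| < ϵ.
(s + 3)/(2s + 5) − (1/2) = (2(s + 3) − (2s + 5)) / (2(2s + 5)) = 1/(2(2s + 5)).
For s > 0 we have 2s + 5 > 2s, so |(s + 3)/(2s + 5) − (1/2)| = 1/(2(2s + 5)) < 1/(2·2s) = (1/4)/s.
Thus |(s + 3)/(2s + 5) − (1/2)| < ϵ whenever s > (1/4)/ϵ.
Take N = (1/4)/ϵ. If s > N then |(s + 3)/(2s + 5) − (1/2)| < (1/4)/s < ϵ.

N = (1/4)/ϵ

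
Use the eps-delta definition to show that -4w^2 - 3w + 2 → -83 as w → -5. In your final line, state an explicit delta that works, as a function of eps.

delta = min(2, eps/45)

Let eps > 0. We want delta > 0 such that 0 < |w + 5| < delta implies |(-4w^2 - 3w + 2) + 83| < eps.
(-4w^2 - 3w + 2) + 83 = -4w^2 - 3w + 85 = (w + 5)(-4w + 17).
So |(-4w^2 - 3w + 2) + 83| = |w + 5|·|-4w + 17|.
Require delta ≤ 2. Then |w + 5| < 2 gives |w| < 7, and by the triangle inequality |-4w + 17| ≤ 4·7 + 17 = 45.
Hence |(-4w^2 - 3w + 2) + 83| ≤ 45|w + 5| < eps provided |w + 5| < eps/45.
Choosing delta = min(2, eps/45) ensures both conditions, hence |(-4w^2 - 3w + 2) + 83| < eps.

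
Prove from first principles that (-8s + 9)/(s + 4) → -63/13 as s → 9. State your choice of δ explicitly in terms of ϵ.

Let ϵ > 0 be given. We want δ > 0 with 0 < |s − 9| < δ ⇒ |(-8s + 9)/(s + 4) + 63/13| < ϵ.
Combining over a common denominator, (-8s + 9)/(s + 4) + 63/13 = [(-8s + 9)·13 − (-63)·(s + 4)] / [13·(s + 4)] = -41(s − 9) / (13(s + 4)).
So |(-8s + 9)/(s + 4) + 63/13| = 41|s − 9| / (13·|s + 4|).
Require δ ≤ 13/2, so |s + 4| ≥ |13| − |s − 9| > 13 − 13/2 = 13/2.
Hence |(-8s + 9)/(s + 4) + 63/13| < 41|s − 9|/(13·(13/2)) = (82/169)|s − 9|, which is < ϵ once |s − 9| < (169/82)ϵ.
Take δ = min(13/2, (169/82)ϵ). Then 0 < |s − 9| < δ forces both bounds, so |(-8s + 9)/(s + 4) + 63/13| < ϵ.

δ = min(13/2, (169/82)ϵ)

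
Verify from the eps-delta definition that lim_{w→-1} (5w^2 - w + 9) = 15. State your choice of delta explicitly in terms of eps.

delta = min(1, eps/16)

Let eps > 0. We want delta > 0 such that 0 < |w + 1| < delta implies |(5w^2 - w + 9) − 15| < eps.
(5w^2 - w + 9) − 15 = 5w^2 - w - 6 = (w + 1)(5w - 6).
So |(5w^2 - w + 9) − 15| = |w + 1|·|5w - 6|.
Assume first that |w + 1| < 1, so |w| < 2. Then |5w - 6| ≤ 5·2 + 6 = 16.
Hence |(5w^2 - w + 9) − 15| ≤ 16|w + 1| < eps provided |w + 1| < eps/16.
Choosing delta = min(1, eps/16) ensures both conditions, hence |(5w^2 - w + 9) − 15| < eps.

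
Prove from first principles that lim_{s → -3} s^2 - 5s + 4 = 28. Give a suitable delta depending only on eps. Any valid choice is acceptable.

delta = min(1, eps/12)

Let eps > 0. We want delta > 0 such that 0 < |s + 3| < delta implies |(s^2 - 5s + 4) − 28| < eps.
(s^2 - 5s + 4) − 28 = s^2 - 5s - 24 = (s + 3)(s - 8).
So |(s^2 - 5s + 4) − 28| = |s + 3|·|s - 8|.
Assume first that |s + 3| < 1, so |s| < 4. Then |s - 8| ≤ 4 + 8 = 12.
Hence |(s^2 - 5s + 4) − 28| ≤ 12|s + 3| < eps provided |s + 3| < eps/12.
Take delta = min(1, eps/12). Then 0 < |s + 3| < delta gives both |s + 3| < 1 and |s + 3| < eps/12, so |(s^2 - 5s + 4) − 28| < eps.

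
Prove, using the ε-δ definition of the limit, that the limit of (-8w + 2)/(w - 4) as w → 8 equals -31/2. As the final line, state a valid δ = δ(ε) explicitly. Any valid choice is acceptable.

δ = min(2, (4/15)ε)

Suppose ε > 0. We want δ > 0 with 0 < |w − 8| < δ ⇒ |(-8w + 2)/(w - 4) + 31/2| < ε.
Combining over a common denominator, (-8w + 2)/(w - 4) + 31/2 = [(-8w + 2)·4 − (-62)·(w - 4)] / [4·(w - 4)] = 30(w − 8) / (4(w - 4)).
So |(-8w + 2)/(w - 4) + 31/2| = 30|w − 8| / (4·|w − 4|).
Restrict δ ≤ 2. Then |w − 8| < 2 gives |w − 4| = |(w − 8) + 4| ≥ 4 − 2 = 2.
Hence |(-8w + 2)/(w - 4) + 31/2| < 30|w − 8|/(4·2) = (15/4)|w − 8|, which is < ε once |w − 8| < (4/15)ε.
Take δ = min(2, (4/15)ε). Then 0 < |w − 8| < δ forces both bounds, so |(-8w + 2)/(w - 4) + 31/2| < ε.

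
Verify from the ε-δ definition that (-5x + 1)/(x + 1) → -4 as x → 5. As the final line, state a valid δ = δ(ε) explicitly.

δ = min(3, 3ε)

Suppose ε > 0. We want δ > 0 with 0 < |x − 5| < δ ⇒ |(-5x + 1)/(x + 1) + 4| < ε.
Combining over a common denominator, (-5x + 1)/(x + 1) + 4 = [(-5x + 1)·6 − (-24)·(x + 1)] / [6·(x + 1)] = -6(x − 5) / (6(x + 1)).
So |(-5x + 1)/(x + 1) + 4| = 6|x − 5| / (6·|x + 1|).
Restrict δ ≤ 3. Then |x − 5| < 3 gives |x + 1| = |(x − 5) + 6| ≥ 6 − 3 = 3.
Hence |(-5x + 1)/(x + 1) + 4| < 6|x − 5|/(6·3) = (1/3)|x − 5|, which is < ε once |x − 5| < 3ε.
Take δ = min(3, 3ε). Then 0 < |x − 5| < δ forces both bounds, so |(-5x + 1)/(x + 1) + 4| < ε.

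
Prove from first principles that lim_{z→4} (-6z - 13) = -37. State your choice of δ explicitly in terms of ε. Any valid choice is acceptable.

δ = ε/6

Let ε > 0. We need δ > 0 so that 0 < |z − 4| < δ implies |(-6z - 13) + 37| < ε.
|(-6z - 13) + 37| = |-6z + 24| = 6|z − 4|.
So 6|z − 4| < ε exactly when |z − 4| < ε/6.
Choosing δ = ε/6 gives |(-6z - 13) + 37| = 6|z − 4| < ε whenever |z − 4| < δ.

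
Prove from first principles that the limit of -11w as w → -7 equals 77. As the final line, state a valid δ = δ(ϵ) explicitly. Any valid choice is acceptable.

Fix ϵ > 0. We need δ > 0 so that 0 < |w + 7| < δ implies |(-11w) − 77| < ϵ.
Since (-11w) − 77 = -11(w + 7), we have |(-11w) − 77| = 11|w + 7|.
Thus it suffices that |w + 7| < ϵ/11.
Take δ = ϵ/11. If 0 < |w + 7| < δ then |(-11w) − 77| = 11|w + 7| < 11·(ϵ/11) = ϵ.

δ = ϵ/11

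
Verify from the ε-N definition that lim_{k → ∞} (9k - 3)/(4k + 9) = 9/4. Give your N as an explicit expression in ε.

N = (93/16)/ε

Suppose ε > 0. For k ≥ 1, |(9k - 3)/(4k + 9) − (9/4)| = |-93|/(4(4k + 9)) = 93/(4(4k + 9)).
Since 4k + 9 ≥ 4k for k ≥ 1, this is ≤ 93/(4·4k) = (93/16)/k.
So |(9k - 3)/(4k + 9) − (9/4)| < ε whenever k > (93/16)/ε.
Take N = (93/16)/ε. If k > N then |(9k - 3)/(4k + 9) − (9/4)| ≤ (93/16)/k < ε.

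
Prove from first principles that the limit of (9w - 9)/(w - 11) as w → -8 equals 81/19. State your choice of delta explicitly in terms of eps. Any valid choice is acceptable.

delta = min(19/2, (361/180)eps)

Let eps > 0 be given. We want delta > 0 with 0 < |w + 8| < delta ⇒ |(9w - 9)/(w - 11) − (81/19)| < eps.
Combining over a common denominator, (9w - 9)/(w - 11) − (81/19) = [(9w - 9)·(-19) − (-81)·(w - 11)] / [(-19)·(w - 11)] = -90(w + 8) / ((-19)(w - 11)).
So |(9w - 9)/(w - 11) − (81/19)| = 90|w + 8| / (19·|w − 11|).
Require delta ≤ 19/2, so |w − 11| ≥ |-19| − |w + 8| > 19 − 19/2 = 19/2.
Hence |(9w - 9)/(w - 11) − (81/19)| < 90|w + 8|/(19·(19/2)) = (180/361)|w + 8|, which is < eps once |w + 8| < (361/180)eps.
Take delta = min(19/2, (361/180)eps). Then 0 < |w + 8| < delta forces both bounds, so |(9w - 9)/(w - 11) − (81/19)| < eps.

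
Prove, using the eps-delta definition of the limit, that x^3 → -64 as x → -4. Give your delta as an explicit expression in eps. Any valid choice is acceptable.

delta = min(1, eps/61)

Let eps > 0 be given. We seek delta > 0 with 0 < |x + 4| < delta ⇒ |x^3 + 64| < eps.
Factor: x^3 + 64 = (x + 4)(x^2 - 4x + 16), so |x^3 + 64| = |x + 4|·|x^2 - 4x + 16|.
Restrict delta ≤ 1. Then |x + 4| < 1 gives |x| < 5, so by the triangle inequality |x^2 - 4x + 16| ≤ 5^2 + 4·5 + 16 = 61.
Hence |x^3 + 64| ≤ 61|x + 4|, which is < eps once |x + 4| < eps/61.
Take delta = min(1, eps/61). If 0 < |x + 4| < delta then both bounds hold and |x^3 + 64| ≤ 61|x + 4| < 61·(eps/61) = eps.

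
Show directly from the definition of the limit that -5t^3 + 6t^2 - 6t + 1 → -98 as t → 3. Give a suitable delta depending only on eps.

Let eps > 0. We want delta > 0 such that 0 < |t − 3| < delta implies |(-5t^3 + 6t^2 - 6t + 1) + 98| < eps.
(-5t^3 + 6t^2 - 6t + 1) + 98 = -5t^3 + 6t^2 - 6t + 99 = (t − 3)(-5t^2 - 9t - 33).
So |(-5t^3 + 6t^2 - 6t + 1) + 98| = |t − 3|·|-5t^2 - 9t - 33|.
Assume first that |t − 3| < 1, so |t| < 4. Then |-5t^2 - 9t - 33| ≤ 5·4^2 + 9·4 + 33 = 149.
Hence |(-5t^3 + 6t^2 - 6t + 1) + 98| ≤ 149|t − 3| < eps provided |t − 3| < eps/149.
Choosing delta = min(1, eps/149) ensures both conditions, hence |(-5t^3 + 6t^2 - 6t + 1) + 98| < eps.

delta = min(1, eps/149)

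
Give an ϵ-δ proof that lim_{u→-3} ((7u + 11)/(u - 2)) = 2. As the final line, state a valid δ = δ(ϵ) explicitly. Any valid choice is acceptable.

Let ϵ > 0 be given. We want δ > 0 with 0 < |u + 3| < δ ⇒ |(7u + 11)/(u - 2) − 2| < ϵ.
Combining over a common denominator, (7u + 11)/(u - 2) − 2 = [(7u + 11)·(-5) − (-10)·(u - 2)] / [(-5)·(u - 2)] = -25(u + 3) / ((-5)(u - 2)).
So |(7u + 11)/(u - 2) − 2| = 25|u + 3| / (5·|u − 2|).
Require δ ≤ 5/2, so |u − 2| ≥ |-5| − |u + 3| > 5 − 5/2 = 5/2.
Hence |(7u + 11)/(u - 2) − 2| < 25|u + 3|/(5·(5/2)) = 2|u + 3|, which is < ϵ once |u + 3| < (1/2)ϵ.
Take δ = min(5/2, (1/2)ϵ). Then 0 < |u + 3| < δ forces both bounds, so |(7u + 11)/(u - 2) − 2| < ϵ.

δ = min(5/2, (1/2)ϵ)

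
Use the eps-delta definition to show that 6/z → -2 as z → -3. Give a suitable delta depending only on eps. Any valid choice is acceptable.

Let eps > 0. We seek delta > 0 such that 0 < |z + 3| < delta implies |6/z + 2| < eps.
|6/z + 2| = 6·|-3 − z|/(3·|z|) = 6|z + 3|/(3|z|).
Require delta ≤ 3/2 so that |z| > 3 − 3/2 = 3/2, hence 3|z| > 9/2.
Then |6/z + 2| < 6|z + 3|/(9/2), which is < eps when |z + 3| < (3/4)eps.
Take delta = min(3/2, (3/4)eps). Then 0 < |z + 3| < delta gives both |z + 3| < 3/2 and |z + 3| < (3/4)eps, so |6/z + 2| < eps.

delta = min(3/2, (3/4)eps)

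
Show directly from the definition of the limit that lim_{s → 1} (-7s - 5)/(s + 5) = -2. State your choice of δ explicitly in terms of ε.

δ = min(3, (3/5)ε)

Fix ε > 0. We want δ > 0 with 0 < |s − 1| < δ ⇒ |(-7s - 5)/(s + 5) + 2| < ε.
Combining over a common denominator, (-7s - 5)/(s + 5) + 2 = [(-7s - 5)·6 − (-12)·(s + 5)] / [6·(s + 5)] = -30(s − 1) / (6(s + 5)).
So |(-7s - 5)/(s + 5) + 2| = 30|s − 1| / (6·|s + 5|).
Restrict δ ≤ 3. Then |s − 1| < 3 gives |s + 5| = |(s − 1) + 6| ≥ 6 − 3 = 3.
Hence |(-7s - 5)/(s + 5) + 2| < 30|s − 1|/(6·3) = (5/3)|s − 1|, which is < ε once |s − 1| < (3/5)ε.
Take δ = min(3, (3/5)ε). Then 0 < |s − 1| < δ forces both bounds, so |(-7s - 5)/(s + 5) + 2| < ε.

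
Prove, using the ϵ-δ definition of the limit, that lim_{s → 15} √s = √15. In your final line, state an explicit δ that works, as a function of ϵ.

δ = min(15, √15·ϵ)

Let ϵ > 0 be given. We want δ > 0 such that 0 < |s − 15| < δ implies |√s − √15| < ϵ.
Multiplying by the conjugate, |√s − √15| = |s − 15|/(√s + √15).
Restrict δ ≤ 15 so that |s − 15| < 15 forces s > 0, and then √s + √15 > √15.
Hence |√s − √15| < |s − 15|/√15, which is < ϵ once |s − 15| < √15·ϵ.
Take δ = min(15, √15·ϵ). If 0 < |s − 15| < δ then s > 0 and |√s − √15| < |s − 15|/√15 < ϵ.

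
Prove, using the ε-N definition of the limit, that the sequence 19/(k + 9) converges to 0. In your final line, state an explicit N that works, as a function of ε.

Let ε > 0 be given. For k ≥ 1, |19/(k + 9) − 0| = 19/(k + 9) ≤ 19/k.
We need 19/k < ε, i.e. k > 19/ε.
Take N = 19/ε. If k > N then |19/(k + 9)| ≤ 19/k < ε.

N = 19/ε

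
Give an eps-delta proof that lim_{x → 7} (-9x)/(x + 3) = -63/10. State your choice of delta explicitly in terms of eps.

Let eps > 0 be given. We want delta > 0 with 0 < |x − 7| < delta ⇒ |(-9x)/(x + 3) + 63/10| < eps.
Combining over a common denominator, (-9x)/(x + 3) + 63/10 = [(-9x)·10 − (-63)·(x + 3)] / [10·(x + 3)] = -27(x − 7) / (10(x + 3)).
So |(-9x)/(x + 3) + 63/10| = 27|x − 7| / (10·|x + 3|).
Require delta ≤ 5, so |x + 3| ≥ |10| − |x − 7| > 10 − 5 = 5.
Hence |(-9x)/(x + 3) + 63/10| < 27|x − 7|/(10·5) = (27/50)|x − 7|, which is < eps once |x − 7| < (50/27)eps.
Take delta = min(5, (50/27)eps). Then 0 < |x − 7| < delta forces both bounds, so |(-9x)/(x + 3) + 63/10| < eps.

delta = min(5, (50/27)eps)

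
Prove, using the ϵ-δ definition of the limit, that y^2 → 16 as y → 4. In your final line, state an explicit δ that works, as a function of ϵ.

δ = min(2, ϵ/10)

Let ϵ > 0 be given. We seek δ > 0 with 0 < |y − 4| < δ ⇒ |y^2 − 16| < ϵ.
Factor: y^2 − 16 = (y − 4)(y + 4), so |y^2 − 16| = |y − 4|·|y + 4|.
Impose δ ≤ 2 so that |y| < 6; then |y + 4| ≤ 10.
Hence |y^2 − 16| ≤ 10|y − 4|, which is < ϵ once |y − 4| < ϵ/10.
Take δ = min(2, ϵ/10). If 0 < |y − 4| < δ then both bounds hold and |y^2 − 16| ≤ 10|y − 4| < 10·(ϵ/10) = ϵ.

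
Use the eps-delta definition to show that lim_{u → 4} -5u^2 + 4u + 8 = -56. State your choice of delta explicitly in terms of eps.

Fix eps > 0. We want delta > 0 such that 0 < |u − 4| < delta implies |(-5u^2 + 4u + 8) + 56| < eps.
(-5u^2 + 4u + 8) + 56 = -5u^2 + 4u + 64 = (u − 4)(-5u - 16).
So |(-5u^2 + 4u + 8) + 56| = |u − 4|·|-5u - 16|.
Require delta ≤ 1. Then |u − 4| < 1 gives |u| < 5, and by the triangle inequality |-5u - 16| ≤ 5·5 + 16 = 41.
Hence |(-5u^2 + 4u + 8) + 56| ≤ 41|u − 4| < eps provided |u − 4| < eps/41.
Choosing delta = min(1, eps/41) ensures both conditions, hence |(-5u^2 + 4u + 8) + 56| < eps.

delta = min(1, eps/41)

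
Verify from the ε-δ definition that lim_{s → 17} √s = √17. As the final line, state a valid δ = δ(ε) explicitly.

δ = min(17, √17·ε)

Fix ε > 0. We want δ > 0 such that 0 < |s − 17| < δ implies |√s − √17| < ε.
Multiplying by the conjugate, |√s − √17| = |s − 17|/(√s + √17).
Restrict δ ≤ 17 so that |s − 17| < 17 forces s > 0, and then √s + √17 > √17.
Hence |√s − √17| < |s − 17|/√17, which is < ε once |s − 17| < √17·ε.
Take δ = min(17, √17·ε). If 0 < |s − 17| < δ then s > 0 and |√s − √17| < |s − 17|/√17 < ε.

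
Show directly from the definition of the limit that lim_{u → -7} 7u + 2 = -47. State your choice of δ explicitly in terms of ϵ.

Suppose ϵ > 0. We need δ > 0 so that 0 < |u + 7| < δ implies |(7u + 2) + 47| < ϵ.
|(7u + 2) + 47| = |7u + 49| = 7|u + 7|.
Thus it suffices that |u + 7| < ϵ/7.
Choosing δ = ϵ/7 gives |(7u + 2) + 47| = 7|u + 7| < ϵ whenever |u + 7| < δ.

δ = ϵ/7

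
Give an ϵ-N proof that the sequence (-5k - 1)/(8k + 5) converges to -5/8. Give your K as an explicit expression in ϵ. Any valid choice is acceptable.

Suppose ϵ > 0. For k ≥ 1, |(-5k - 1)/(8k + 5) + 5/8| = |17|/(8(8k + 5)) = 17/(8(8k + 5)).
Since 8k + 5 ≥ 8k for k ≥ 1, this is ≤ 17/(8·8k) = (17/64)/k.
So |(-5k - 1)/(8k + 5) + 5/8| < ϵ whenever k > (17/64)/ϵ.
Take K = (17/64)/ϵ. If k > K then |(-5k - 1)/(8k + 5) + 5/8| ≤ (17/64)/k < ϵ.

K = (17/64)/ϵ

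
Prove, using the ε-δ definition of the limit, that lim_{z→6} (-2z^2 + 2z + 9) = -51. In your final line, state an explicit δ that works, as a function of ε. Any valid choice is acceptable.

Let ε > 0. We want δ > 0 such that 0 < |z − 6| < δ implies |(-2z^2 + 2z + 9) + 51| < ε.
(-2z^2 + 2z + 9) + 51 = -2z^2 + 2z + 60 = (z − 6)(-2z - 10).
So |(-2z^2 + 2z + 9) + 51| = |z − 6|·|-2z - 10|.
Assume first that |z − 6| < 1, so |z| < 7. Then |-2z - 10| ≤ 2·7 + 10 = 24.
Hence |(-2z^2 + 2z + 9) + 51| ≤ 24|z − 6| < ε provided |z − 6| < ε/24.
Choosing δ = min(1, ε/24) ensures both conditions, hence |(-2z^2 + 2z + 9) + 51| < ε.

δ = min(1, ε/24)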